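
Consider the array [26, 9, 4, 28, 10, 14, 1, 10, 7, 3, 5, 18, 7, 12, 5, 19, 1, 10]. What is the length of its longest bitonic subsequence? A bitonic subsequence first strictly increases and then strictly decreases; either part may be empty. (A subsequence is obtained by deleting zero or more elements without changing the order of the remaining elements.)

Let inc[i] be the LIS ending at i and dec[i] the longest strictly decreasing subsequence starting at i. inc = [1, 1, 1, 2, 2, 3, 1, 2, 2, 2, 3, 4, 4, 5, 3, 6, 1, 5], dec = [6, 4, 3, 6, 4, 5, 1, 4, 3, 2, 2, 4, 3, 3, 2, 2, 1, 1].
max_i inc[i]+dec[i]−1 = 7, with one witness 26, 28, 14, 10, 7, 5, 1.

7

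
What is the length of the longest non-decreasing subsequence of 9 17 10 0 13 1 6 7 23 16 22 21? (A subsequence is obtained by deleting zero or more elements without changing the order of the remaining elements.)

Let dp[i] be the longest non-decreasing subsequence ending at position i. Then dp = [1, 2, 2, 1, 3, 2, 3, 4, 5, 5, 6, 6].
The maximum is 6; one witness is 0, 1, 6, 7, 16, 22 at positions 4,6,7,8,10,11.

6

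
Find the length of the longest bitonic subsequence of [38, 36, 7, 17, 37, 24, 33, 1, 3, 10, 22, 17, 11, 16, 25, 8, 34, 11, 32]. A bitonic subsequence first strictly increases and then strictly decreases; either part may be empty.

One longest bitonic subsequence is 7, 17, 37, 33, 22, 17, 16, 11 (positions 3,4,5,7,11,12,14,18): it rises to 37 then falls. Length 8 is optimal.

8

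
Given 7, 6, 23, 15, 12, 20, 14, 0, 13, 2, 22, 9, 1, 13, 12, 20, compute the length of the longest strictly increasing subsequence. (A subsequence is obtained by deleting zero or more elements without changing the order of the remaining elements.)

Let dp[i] be the longest increasing subsequence ending at position i. Then dp = [1, 1, 2, 2, 2, 3, 3, 1, 3, 2, 4, 3, 2, 4, 4, 5].
The maximum is 5; one witness is 0, 2, 9, 13, 20 at positions 8,10,12,14,16.

5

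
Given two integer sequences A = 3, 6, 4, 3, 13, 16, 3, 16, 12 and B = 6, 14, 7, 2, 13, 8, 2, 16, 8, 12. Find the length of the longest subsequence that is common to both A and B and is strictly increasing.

3

For each value that appears in both, track the longest common increasing run ending there.
The best achievable length is 3; one witness is 6, 13, 16 (A-positions 2,5,6, B-positions 1,5,8).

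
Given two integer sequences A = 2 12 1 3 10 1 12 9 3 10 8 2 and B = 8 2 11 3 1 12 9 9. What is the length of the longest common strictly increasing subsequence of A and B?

For each value that appears in both, track the longest common increasing run ending there.
The best achievable length is 3; one witness is 2, 3, 12 (A-positions 1,4,7, B-positions 2,4,6).

3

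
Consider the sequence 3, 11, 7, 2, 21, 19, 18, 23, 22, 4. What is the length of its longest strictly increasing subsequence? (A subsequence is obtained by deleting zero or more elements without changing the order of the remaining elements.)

4

Let dp[i] be the longest increasing subsequence ending at position i. Then dp = [1, 2, 2, 1, 3, 3, 3, 4, 4, 2].
The maximum is 4; one witness is 3, 11, 21, 23 at positions 1,2,5,8.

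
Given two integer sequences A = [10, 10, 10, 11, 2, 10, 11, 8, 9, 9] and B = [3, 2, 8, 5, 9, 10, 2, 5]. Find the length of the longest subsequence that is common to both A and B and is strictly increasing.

3

A longest common strictly increasing subsequence is 2, 8, 9 (length 3); it appears in order in both A and B, and no longer such subsequence exists.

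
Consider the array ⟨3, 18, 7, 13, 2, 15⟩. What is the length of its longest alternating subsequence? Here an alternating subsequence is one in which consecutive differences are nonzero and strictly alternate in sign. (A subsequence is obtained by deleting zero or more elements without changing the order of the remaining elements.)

6

A longest alternating subsequence is 3, 18, 7, 13, 2, 15 (positions 1,2,3,4,5,6); its 5 consecutive differences strictly alternate in sign, and length 6 is optimal.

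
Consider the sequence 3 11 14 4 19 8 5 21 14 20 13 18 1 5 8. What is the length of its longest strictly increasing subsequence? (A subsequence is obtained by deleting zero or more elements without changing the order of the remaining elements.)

5

One longest increasing subsequence is 3, 11, 14, 19, 21 (positions 1,2,3,5,8), of length 5; no longer one exists.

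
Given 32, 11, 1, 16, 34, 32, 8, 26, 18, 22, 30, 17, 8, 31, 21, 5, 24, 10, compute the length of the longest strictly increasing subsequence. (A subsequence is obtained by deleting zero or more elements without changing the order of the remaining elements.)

Scanning left to right, the best length ending at each element is: 32→1, 11→1, 1→1, 16→2, 34→3, 32→3, 8→2, 26→3, 18→3, 22→4, 30→5, 17→3, 8→2, 31→6, 21→4, 5→2, 24→5, 10→3.
So the longest increasing subsequence has length 6, e.g. 11, 16, 18, 22, 30, 31.

6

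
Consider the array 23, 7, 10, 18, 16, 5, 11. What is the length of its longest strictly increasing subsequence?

3

Scanning left to right, the best length ending at each element is: 23→1, 7→1, 10→2, 18→3, 16→3, 5→1, 11→3.
So the longest increasing subsequence has length 3, e.g. 7, 10, 18.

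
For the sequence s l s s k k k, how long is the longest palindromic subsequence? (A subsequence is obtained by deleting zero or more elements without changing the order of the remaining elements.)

One longest palindromic subsequence is kkk (positions 5,6,7); it reads the same forward and backward, and the interval DP gives dp[1][7] = 3.

3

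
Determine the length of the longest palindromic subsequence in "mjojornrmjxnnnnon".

7

Using dp[i][j] = 2 + dp[i+1][j−1] if the ends match, else max(dp[i+1][j], dp[i][j−1]):
dp[1][17] = 7. A witness is onnnnno at positions 5,7,12,13,14,15,16.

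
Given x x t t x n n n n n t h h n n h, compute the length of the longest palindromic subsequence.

7

Using dp[i][j] = 2 + dp[i+1][j−1] if the ends match, else max(dp[i+1][j], dp[i][j−1]):
dp[1][16] = 7. A witness is nnnnnnn at positions 6,7,8,9,10,14,15.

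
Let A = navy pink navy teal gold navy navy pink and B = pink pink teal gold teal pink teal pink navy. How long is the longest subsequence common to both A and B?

4

A longest common subsequence is pink, teal, gold, navy (length 4); the LCS DP confirms no longer common subsequence exists.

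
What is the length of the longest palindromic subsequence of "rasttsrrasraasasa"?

One longest palindromic subsequence is asasaasasa (positions 2,3,9,10,12,13,14,15,16,17); it reads the same forward and backward, and the interval DP gives dp[1][17] = 10.

10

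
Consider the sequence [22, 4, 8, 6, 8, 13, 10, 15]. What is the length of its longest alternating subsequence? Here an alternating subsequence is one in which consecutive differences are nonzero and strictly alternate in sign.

7

Track the best alternating length ending on an up-step vs a down-step at each position: up/down = 1/1, 1/2, 3/2, 3/4, 5/2, 5/2, 5/6, 7/2.
The maximum over both is 7; one such subsequence is 22, 4, 8, 6, 13, 10, 15.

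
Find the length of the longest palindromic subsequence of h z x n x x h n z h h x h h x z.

9

Using dp[i][j] = 2 + dp[i+1][j−1] if the ends match, else max(dp[i+1][j], dp[i][j−1]):
dp[1][16] = 9. A witness is zxhhxhhxz at positions 2,3,7,10,12,13,14,15,16.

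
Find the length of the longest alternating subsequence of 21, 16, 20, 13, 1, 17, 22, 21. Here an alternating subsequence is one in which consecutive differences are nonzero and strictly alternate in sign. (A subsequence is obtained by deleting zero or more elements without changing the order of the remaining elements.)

Track the best alternating length ending on an up-step vs a down-step at each position: up/down = 1/1, 1/2, 3/2, 1/4, 1/4, 5/4, 5/1, 5/6.
The maximum over both is 6; one such subsequence is 21, 16, 20, 13, 22, 21.

6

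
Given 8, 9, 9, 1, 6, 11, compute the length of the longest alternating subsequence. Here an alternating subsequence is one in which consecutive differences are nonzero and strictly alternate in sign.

Track the best alternating length ending on an up-step vs a down-step at each position: up/down = 1/1, 2/1, 2/1, 1/3, 4/3, 4/1.
The maximum over both is 4; one such subsequence is 8, 9, 1, 6.

4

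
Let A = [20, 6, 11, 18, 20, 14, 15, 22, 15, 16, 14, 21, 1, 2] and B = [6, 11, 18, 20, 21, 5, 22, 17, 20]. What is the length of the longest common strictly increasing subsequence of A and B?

5

A longest common strictly increasing subsequence is 6, 11, 18, 20, 21 (length 5); it appears in order in both A and B, and no longer such subsequence exists.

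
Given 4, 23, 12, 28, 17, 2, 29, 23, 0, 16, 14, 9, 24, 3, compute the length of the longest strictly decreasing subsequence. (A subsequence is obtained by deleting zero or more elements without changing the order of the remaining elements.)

Let dp[i] be the longest decreasing subsequence ending at position i. Then dp = [1, 1, 2, 1, 2, 3, 1, 2, 4, 3, 4, 5, 2, 6].
The maximum is 6; one witness is 23, 17, 16, 14, 9, 3 at positions 2,5,10,11,12,14.

6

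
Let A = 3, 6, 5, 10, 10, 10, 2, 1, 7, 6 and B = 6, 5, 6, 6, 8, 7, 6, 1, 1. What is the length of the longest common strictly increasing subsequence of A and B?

For each value that appears in both, track the longest common increasing run ending there.
The best achievable length is 2; one witness is 5, 6 (A-positions 3,10, B-positions 2,3).

2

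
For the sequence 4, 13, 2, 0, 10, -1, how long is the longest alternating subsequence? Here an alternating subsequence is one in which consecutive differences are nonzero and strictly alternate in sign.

5

A longest alternating subsequence is 4, 13, 2, 10, -1 (positions 1,2,3,5,6); its 4 consecutive differences strictly alternate in sign, and length 5 is optimal.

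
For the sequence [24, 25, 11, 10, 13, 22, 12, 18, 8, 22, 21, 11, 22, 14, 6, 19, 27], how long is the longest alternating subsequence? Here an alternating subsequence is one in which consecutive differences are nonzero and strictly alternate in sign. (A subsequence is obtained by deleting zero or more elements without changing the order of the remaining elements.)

Track the best alternating length ending on an up-step vs a down-step at each position: up/down = 1/1, 2/1, 1/3, 1/3, 4/3, 4/3, 4/5, 6/5, 1/7, 8/3, 8/9, 8/9, 10/3, 10/11, 1/11, 12/11, 12/1.
The maximum over both is 12; one such subsequence is 24, 25, 11, 13, 12, 18, 8, 22, 21, 22, 14, 19.

12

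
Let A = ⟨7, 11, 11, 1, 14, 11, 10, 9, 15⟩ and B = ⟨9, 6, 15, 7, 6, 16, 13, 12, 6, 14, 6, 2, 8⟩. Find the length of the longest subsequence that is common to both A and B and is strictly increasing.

2

For each value that appears in both, track the longest common increasing run ending there.
The best achievable length is 2; one witness is 9, 15 (A-positions 8,9, B-positions 1,3).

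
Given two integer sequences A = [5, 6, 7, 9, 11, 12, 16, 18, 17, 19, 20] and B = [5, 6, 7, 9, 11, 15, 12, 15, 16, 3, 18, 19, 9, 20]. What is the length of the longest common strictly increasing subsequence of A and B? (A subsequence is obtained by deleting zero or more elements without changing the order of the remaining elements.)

For each value that appears in both, track the longest common increasing run ending there.
The best achievable length is 10; one witness is 5, 6, 7, 9, 11, 12, 16, 18, 19, 20 (A-positions 1,2,3,4,5,6,7,8,10,11, B-positions 1,2,3,4,5,7,9,11,12,14).

10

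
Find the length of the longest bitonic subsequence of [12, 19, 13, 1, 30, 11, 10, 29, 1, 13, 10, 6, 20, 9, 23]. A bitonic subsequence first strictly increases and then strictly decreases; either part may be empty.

Let inc[i] be the LIS ending at i and dec[i] the longest strictly decreasing subsequence starting at i. inc = [1, 2, 2, 1, 3, 2, 2, 3, 1, 3, 2, 2, 4, 3, 5], dec = [4, 5, 4, 1, 5, 3, 2, 4, 1, 3, 2, 1, 2, 1, 1].
max_i inc[i]+dec[i]−1 = 7, with one witness 12, 19, 30, 29, 13, 10, 9.

7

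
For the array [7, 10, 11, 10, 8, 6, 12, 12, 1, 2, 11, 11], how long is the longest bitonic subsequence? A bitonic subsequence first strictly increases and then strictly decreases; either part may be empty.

7

One longest bitonic subsequence is 7, 10, 11, 10, 8, 6, 2 (positions 1,2,3,4,5,6,10): it rises to 11 then falls. Length 7 is optimal.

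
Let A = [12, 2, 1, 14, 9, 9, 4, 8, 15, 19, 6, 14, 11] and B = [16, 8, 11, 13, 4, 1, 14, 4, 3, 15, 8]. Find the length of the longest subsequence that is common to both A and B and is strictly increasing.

3

For each value that appears in both, track the longest common increasing run ending there.
The best achievable length is 3; one witness is 1, 14, 15 (A-positions 3,4,9, B-positions 6,7,10).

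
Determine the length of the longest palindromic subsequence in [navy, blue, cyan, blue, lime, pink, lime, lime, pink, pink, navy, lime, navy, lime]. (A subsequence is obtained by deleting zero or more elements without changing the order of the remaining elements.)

Using dp[i][j] = 2 + dp[i+1][j−1] if the ends match, else max(dp[i+1][j], dp[i][j−1]):
dp[1][14] = 8. A witness is navy lime pink lime lime pink lime navy at positions 1,5,6,7,8,10,12,13.

8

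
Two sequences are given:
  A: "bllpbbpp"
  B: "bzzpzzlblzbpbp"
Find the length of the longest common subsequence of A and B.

6

A longest common subsequence is bllpbp (length 6); the LCS DP confirms no longer common subsequence exists.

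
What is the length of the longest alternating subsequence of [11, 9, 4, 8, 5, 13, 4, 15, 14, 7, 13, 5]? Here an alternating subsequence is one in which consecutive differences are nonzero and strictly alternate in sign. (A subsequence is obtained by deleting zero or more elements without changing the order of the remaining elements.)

10

A longest alternating subsequence is 11, 4, 8, 5, 13, 4, 15, 7, 13, 5 (positions 1,3,4,5,6,7,8,10,11,12); its 9 consecutive differences strictly alternate in sign, and length 10 is optimal.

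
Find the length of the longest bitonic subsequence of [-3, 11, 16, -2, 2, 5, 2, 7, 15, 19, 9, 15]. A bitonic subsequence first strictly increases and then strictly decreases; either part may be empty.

Let inc[i] be the LIS ending at i and dec[i] the longest strictly decreasing subsequence starting at i. inc = [1, 2, 3, 2, 3, 4, 3, 5, 6, 7, 6, 7], dec = [1, 3, 3, 1, 1, 2, 1, 1, 2, 2, 1, 1].
max_i inc[i]+dec[i]−1 = 8, with one witness -3, -2, 2, 5, 7, 15, 19, 15.

8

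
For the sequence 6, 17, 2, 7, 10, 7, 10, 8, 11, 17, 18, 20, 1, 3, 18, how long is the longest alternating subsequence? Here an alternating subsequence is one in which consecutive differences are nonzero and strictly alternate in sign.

Track the best alternating length ending on an up-step vs a down-step at each position: up/down = 1/1, 2/1, 1/3, 4/3, 4/3, 4/5, 6/3, 6/7, 8/3, 8/1, 8/1, 8/1, 1/9, 10/9, 10/9.
The maximum over both is 10; one such subsequence is 6, 17, 2, 10, 7, 10, 8, 11, 1, 3.

10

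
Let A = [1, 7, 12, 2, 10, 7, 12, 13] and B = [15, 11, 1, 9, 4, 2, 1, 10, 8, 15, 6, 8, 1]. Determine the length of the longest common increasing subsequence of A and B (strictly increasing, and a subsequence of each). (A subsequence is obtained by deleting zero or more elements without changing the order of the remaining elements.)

3

A longest common strictly increasing subsequence is 1, 2, 10 (length 3); it appears in order in both A and B, and no longer such subsequence exists.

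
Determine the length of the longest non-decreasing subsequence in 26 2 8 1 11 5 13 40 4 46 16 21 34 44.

Let dp[i] be the longest non-decreasing subsequence ending at position i. Then dp = [1, 1, 2, 1, 3, 2, 4, 5, 2, 6, 5, 6, 7, 8].
The maximum is 8; one witness is 2, 8, 11, 13, 16, 21, 34, 44 at positions 2,3,5,7,11,12,13,14.

8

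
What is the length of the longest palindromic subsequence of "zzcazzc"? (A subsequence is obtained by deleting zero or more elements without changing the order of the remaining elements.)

5

One longest palindromic subsequence is zzazz (positions 1,2,4,5,6); it reads the same forward and backward, and the interval DP gives dp[1][7] = 5.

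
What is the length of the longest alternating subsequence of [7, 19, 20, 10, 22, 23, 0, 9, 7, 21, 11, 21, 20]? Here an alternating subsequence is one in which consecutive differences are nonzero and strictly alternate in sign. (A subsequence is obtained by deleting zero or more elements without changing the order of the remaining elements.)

A longest alternating subsequence is 7, 19, 10, 22, 0, 9, 7, 21, 11, 21, 20 (positions 1,2,4,5,7,8,9,10,11,12,13); its 10 consecutive differences strictly alternate in sign, and length 11 is optimal.

11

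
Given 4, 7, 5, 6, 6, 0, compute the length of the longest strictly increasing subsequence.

3

Scanning left to right, the best length ending at each element is: 4→1, 7→2, 5→2, 6→3, 6→3, 0→1.
So the longest increasing subsequence has length 3, e.g. 4, 5, 6.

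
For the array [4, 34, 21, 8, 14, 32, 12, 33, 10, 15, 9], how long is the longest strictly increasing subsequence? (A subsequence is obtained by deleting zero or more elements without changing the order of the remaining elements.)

Let dp[i] be the longest increasing subsequence ending at position i. Then dp = [1, 2, 2, 2, 3, 4, 3, 5, 3, 4, 3].
The maximum is 5; one witness is 4, 8, 14, 32, 33 at positions 1,4,5,6,8.

5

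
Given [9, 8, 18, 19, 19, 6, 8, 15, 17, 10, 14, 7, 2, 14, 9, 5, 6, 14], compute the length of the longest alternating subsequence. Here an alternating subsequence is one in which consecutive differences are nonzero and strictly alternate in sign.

Track the best alternating length ending on an up-step vs a down-step at each position: up/down = 1/1, 1/2, 3/1, 3/1, 3/1, 1/4, 5/4, 5/4, 5/4, 5/6, 7/6, 5/8, 1/8, 9/6, 9/10, 9/10, 11/10, 11/6.
The maximum over both is 11; one such subsequence is 9, 8, 18, 6, 15, 10, 14, 7, 14, 5, 6.

11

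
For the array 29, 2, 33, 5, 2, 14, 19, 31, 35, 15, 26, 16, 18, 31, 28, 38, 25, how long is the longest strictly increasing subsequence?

Let dp[i] be the longest increasing subsequence ending at position i. Then dp = [1, 1, 2, 2, 1, 3, 4, 5, 6, 4, 5, 5, 6, 7, 7, 8, 7].
The maximum is 8; one witness is 2, 5, 14, 15, 16, 18, 31, 38 at positions 2,4,6,10,12,13,14,16.

8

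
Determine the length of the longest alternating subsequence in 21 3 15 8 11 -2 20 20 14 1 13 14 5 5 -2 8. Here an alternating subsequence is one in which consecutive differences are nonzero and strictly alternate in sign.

A longest alternating subsequence is 21, 3, 15, 8, 11, -2, 20, 1, 13, 5, 8 (positions 1,2,3,4,5,6,7,10,11,13,16); its 10 consecutive differences strictly alternate in sign, and length 11 is optimal.

11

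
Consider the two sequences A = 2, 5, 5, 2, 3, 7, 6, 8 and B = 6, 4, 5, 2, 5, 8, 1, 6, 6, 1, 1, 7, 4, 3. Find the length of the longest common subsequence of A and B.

A longest common subsequence is 2, 5, 3 (length 3); the LCS DP confirms no longer common subsequence exists.

3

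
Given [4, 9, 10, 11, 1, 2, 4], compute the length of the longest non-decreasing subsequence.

4

Scanning left to right, the best length ending at each element is: 4→1, 9→2, 10→3, 11→4, 1→1, 2→2, 4→3.
So the longest non-decreasing subsequence has length 4, e.g. 4, 9, 10, 11.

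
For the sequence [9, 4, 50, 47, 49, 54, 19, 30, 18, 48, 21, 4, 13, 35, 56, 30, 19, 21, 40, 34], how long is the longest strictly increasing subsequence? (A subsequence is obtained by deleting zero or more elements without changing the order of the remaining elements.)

One longest increasing subsequence is 9, 47, 49, 54, 56 (positions 1,4,5,6,15), of length 5; no longer one exists.

5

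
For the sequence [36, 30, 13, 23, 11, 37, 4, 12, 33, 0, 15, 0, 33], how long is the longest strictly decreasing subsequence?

Scanning left to right, the best length ending at each element is: 36→1, 30→2, 13→3, 23→3, 11→4, 37→1, 4→5, 12→4, 33→2, 0→6, 15→4, 0→6, 33→2.
So the longest decreasing subsequence has length 6, e.g. 36, 30, 13, 11, 4, 0.

6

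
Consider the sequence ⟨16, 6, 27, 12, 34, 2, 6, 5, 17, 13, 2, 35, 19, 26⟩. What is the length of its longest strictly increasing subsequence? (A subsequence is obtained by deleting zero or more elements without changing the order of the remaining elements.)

One longest increasing subsequence is 6, 12, 17, 19, 26 (positions 2,4,9,13,14), of length 5; no longer one exists.

5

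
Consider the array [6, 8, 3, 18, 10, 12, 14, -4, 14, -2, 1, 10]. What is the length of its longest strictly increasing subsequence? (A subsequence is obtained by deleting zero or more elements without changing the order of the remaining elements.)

Let dp[i] be the longest increasing subsequence ending at position i. Then dp = [1, 2, 1, 3, 3, 4, 5, 1, 5, 2, 3, 4].
The maximum is 5; one witness is 6, 8, 10, 12, 14 at positions 1,2,5,6,7.

5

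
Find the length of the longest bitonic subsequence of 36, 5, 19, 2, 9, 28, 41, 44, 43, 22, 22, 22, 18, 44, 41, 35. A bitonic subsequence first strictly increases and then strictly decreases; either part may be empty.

8

One longest bitonic subsequence is 5, 19, 28, 41, 44, 43, 41, 35 (positions 2,3,6,7,8,9,15,16): it rises to 44 then falls. Length 8 is optimal.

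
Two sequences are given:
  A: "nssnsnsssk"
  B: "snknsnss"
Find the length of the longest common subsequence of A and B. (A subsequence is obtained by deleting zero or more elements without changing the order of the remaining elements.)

A longest common subsequence is nnsnss (length 6); the LCS DP confirms no longer common subsequence exists.

6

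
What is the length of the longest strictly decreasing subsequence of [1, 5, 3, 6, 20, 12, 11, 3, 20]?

One longest decreasing subsequence is 20, 12, 11, 3 (positions 5,6,7,8), of length 4; no longer one exists.

4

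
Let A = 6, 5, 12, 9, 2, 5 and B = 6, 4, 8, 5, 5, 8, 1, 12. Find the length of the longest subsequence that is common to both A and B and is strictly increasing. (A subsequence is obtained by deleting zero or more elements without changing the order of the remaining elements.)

For each value that appears in both, track the longest common increasing run ending there.
The best achievable length is 2; one witness is 6, 12 (A-positions 1,3, B-positions 1,8).

2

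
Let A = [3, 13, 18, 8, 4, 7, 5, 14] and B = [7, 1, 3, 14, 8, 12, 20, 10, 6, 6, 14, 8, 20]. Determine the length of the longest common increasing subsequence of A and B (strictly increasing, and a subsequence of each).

A longest common strictly increasing subsequence is 3, 8, 14 (length 3); it appears in order in both A and B, and no longer such subsequence exists.

3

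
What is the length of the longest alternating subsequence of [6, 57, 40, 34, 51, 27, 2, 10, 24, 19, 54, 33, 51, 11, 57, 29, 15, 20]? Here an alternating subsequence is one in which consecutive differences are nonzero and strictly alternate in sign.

Track the best alternating length ending on an up-step vs a down-step at each position: up/down = 1/1, 2/1, 2/3, 2/3, 4/3, 2/5, 1/5, 6/5, 6/5, 6/7, 8/3, 8/9, 10/9, 6/11, 12/1, 12/13, 12/13, 14/13.
The maximum over both is 14; one such subsequence is 6, 57, 40, 51, 2, 24, 19, 54, 33, 51, 11, 57, 15, 20.

14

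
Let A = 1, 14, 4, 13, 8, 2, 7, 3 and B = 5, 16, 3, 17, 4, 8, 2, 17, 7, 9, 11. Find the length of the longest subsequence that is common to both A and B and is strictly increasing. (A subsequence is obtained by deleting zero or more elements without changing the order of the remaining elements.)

2

A longest common strictly increasing subsequence is 4, 8 (length 2); it appears in order in both A and B, and no longer such subsequence exists.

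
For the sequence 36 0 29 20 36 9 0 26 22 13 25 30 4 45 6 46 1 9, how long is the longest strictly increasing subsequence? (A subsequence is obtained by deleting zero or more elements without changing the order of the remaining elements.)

Scanning left to right, the best length ending at each element is: 36→1, 0→1, 29→2, 20→2, 36→3, 9→2, 0→1, 26→3, 22→3, 13→3, 25→4, 30→5, 4→2, 45→6, 6→3, 46→7, 1→2, 9→4.
So the longest increasing subsequence has length 7, e.g. 0, 20, 22, 25, 30, 45, 46.

7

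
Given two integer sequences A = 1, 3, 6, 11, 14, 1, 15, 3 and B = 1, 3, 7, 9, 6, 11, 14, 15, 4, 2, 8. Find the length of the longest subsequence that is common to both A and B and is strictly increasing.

6

A longest common strictly increasing subsequence is 1, 3, 6, 11, 14, 15 (length 6); it appears in order in both A and B, and no longer such subsequence exists.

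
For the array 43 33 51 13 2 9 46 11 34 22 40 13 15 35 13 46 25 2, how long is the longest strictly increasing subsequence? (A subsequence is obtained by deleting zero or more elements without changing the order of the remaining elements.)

7

One longest increasing subsequence is 2, 9, 11, 13, 15, 35, 46 (positions 5,6,8,12,13,14,16), of length 7; no longer one exists.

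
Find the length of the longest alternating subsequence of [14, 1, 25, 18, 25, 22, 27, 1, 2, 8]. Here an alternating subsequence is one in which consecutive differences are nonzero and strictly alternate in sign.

9

A longest alternating subsequence is 14, 1, 25, 18, 25, 22, 27, 1, 2 (positions 1,2,3,4,5,6,7,8,9); its 8 consecutive differences strictly alternate in sign, and length 9 is optimal.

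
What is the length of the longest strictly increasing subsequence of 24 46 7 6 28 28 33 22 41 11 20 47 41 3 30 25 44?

5

Let dp[i] be the longest increasing subsequence ending at position i. Then dp = [1, 2, 1, 1, 2, 2, 3, 2, 4, 2, 3, 5, 4, 1, 4, 4, 5].
The maximum is 5; one witness is 24, 28, 33, 41, 47 at positions 1,5,7,9,12.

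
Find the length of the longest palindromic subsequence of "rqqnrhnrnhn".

Using dp[i][j] = 2 + dp[i+1][j−1] if the ends match, else max(dp[i+1][j], dp[i][j−1]):
dp[1][11] = 7. A witness is nhnrnhn at positions 4,6,7,8,9,10,11.

7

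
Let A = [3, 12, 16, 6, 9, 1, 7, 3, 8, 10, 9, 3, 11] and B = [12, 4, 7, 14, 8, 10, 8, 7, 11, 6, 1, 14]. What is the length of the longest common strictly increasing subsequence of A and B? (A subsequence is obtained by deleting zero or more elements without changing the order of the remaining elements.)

For each value that appears in both, track the longest common increasing run ending there.
The best achievable length is 4; one witness is 7, 8, 10, 11 (A-positions 7,9,10,13, B-positions 3,5,6,9).

4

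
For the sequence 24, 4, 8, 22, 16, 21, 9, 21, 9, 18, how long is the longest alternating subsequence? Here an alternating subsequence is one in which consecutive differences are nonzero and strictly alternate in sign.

Track the best alternating length ending on an up-step vs a down-step at each position: up/down = 1/1, 1/2, 3/2, 3/2, 3/4, 5/4, 3/6, 7/4, 3/8, 9/8.
The maximum over both is 9; one such subsequence is 24, 4, 22, 16, 21, 9, 21, 9, 18.

9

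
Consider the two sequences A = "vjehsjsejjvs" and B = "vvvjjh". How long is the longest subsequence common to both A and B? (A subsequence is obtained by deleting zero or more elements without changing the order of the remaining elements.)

3

Backtracking the LCS table gives one alignment: v (A1,B3) → j (A2,B5) → h (A4,B6).
So the longest common subsequence has length 3.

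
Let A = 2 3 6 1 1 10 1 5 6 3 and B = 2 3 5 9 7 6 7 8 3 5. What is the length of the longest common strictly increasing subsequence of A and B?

4

For each value that appears in both, track the longest common increasing run ending there.
The best achievable length is 4; one witness is 2, 3, 5, 6 (A-positions 1,2,8,9, B-positions 1,2,3,6).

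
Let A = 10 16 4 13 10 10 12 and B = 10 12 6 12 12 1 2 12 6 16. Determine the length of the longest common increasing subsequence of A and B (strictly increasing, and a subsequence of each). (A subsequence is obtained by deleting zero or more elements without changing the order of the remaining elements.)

For each value that appears in both, track the longest common increasing run ending there.
The best achievable length is 2; one witness is 10, 12 (A-positions 1,7, B-positions 1,2).

2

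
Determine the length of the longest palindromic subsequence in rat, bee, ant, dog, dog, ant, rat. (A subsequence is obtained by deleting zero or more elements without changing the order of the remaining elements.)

One longest palindromic subsequence is rat ant dog dog ant rat (positions 1,3,4,5,6,7); it reads the same forward and backward, and the interval DP gives dp[1][7] = 6.

6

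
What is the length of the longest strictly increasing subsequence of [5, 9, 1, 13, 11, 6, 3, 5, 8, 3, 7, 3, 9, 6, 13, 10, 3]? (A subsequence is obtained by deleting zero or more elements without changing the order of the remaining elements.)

Scanning left to right, the best length ending at each element is: 5→1, 9→2, 1→1, 13→3, 11→3, 6→2, 3→2, 5→3, 8→4, 3→2, 7→4, 3→2, 9→5, 6→4, 13→6, 10→6, 3→2.
So the longest increasing subsequence has length 6, e.g. 1, 3, 5, 8, 9, 13.

6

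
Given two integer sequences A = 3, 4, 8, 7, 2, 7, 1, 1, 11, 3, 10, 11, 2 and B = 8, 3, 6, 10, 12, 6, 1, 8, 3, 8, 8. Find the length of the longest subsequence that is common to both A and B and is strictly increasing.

2

For each value that appears in both, track the longest common increasing run ending there.
The best achievable length is 2; one witness is 8, 10 (A-positions 3,11, B-positions 1,4).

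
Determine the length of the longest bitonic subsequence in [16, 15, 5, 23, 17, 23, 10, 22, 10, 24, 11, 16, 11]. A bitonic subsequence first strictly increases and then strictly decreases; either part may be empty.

Let inc[i] be the LIS ending at i and dec[i] the longest strictly decreasing subsequence starting at i. inc = [1, 1, 1, 2, 2, 3, 2, 3, 2, 4, 3, 4, 3], dec = [3, 2, 1, 4, 3, 4, 1, 3, 1, 3, 1, 2, 1].
max_i inc[i]+dec[i]−1 = 6, with one witness 16, 17, 23, 22, 16, 11.

6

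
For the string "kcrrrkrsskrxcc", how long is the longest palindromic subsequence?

8

Using dp[i][j] = 2 + dp[i+1][j−1] if the ends match, else max(dp[i+1][j], dp[i][j−1]):
dp[1][14] = 8. A witness is crksskrc at positions 2,5,6,8,9,10,11,14.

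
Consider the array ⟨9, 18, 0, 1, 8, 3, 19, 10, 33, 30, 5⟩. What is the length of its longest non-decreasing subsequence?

Scanning left to right, the best length ending at each element is: 9→1, 18→2, 0→1, 1→2, 8→3, 3→3, 19→4, 10→4, 33→5, 30→5, 5→4.
So the longest non-decreasing subsequence has length 5, e.g. 0, 1, 8, 19, 33.

5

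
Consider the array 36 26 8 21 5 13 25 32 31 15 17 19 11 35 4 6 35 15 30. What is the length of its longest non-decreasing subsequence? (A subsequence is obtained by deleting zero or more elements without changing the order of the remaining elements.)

Let dp[i] be the longest non-decreasing subsequence ending at position i. Then dp = [1, 1, 1, 2, 1, 2, 3, 4, 4, 3, 4, 5, 2, 6, 1, 2, 7, 4, 6].
The maximum is 7; one witness is 8, 13, 15, 17, 19, 35, 35 at positions 3,6,10,11,12,14,17.

7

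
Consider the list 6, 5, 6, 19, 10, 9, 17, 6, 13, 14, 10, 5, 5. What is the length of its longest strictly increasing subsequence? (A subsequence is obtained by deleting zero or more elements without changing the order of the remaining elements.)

Let dp[i] be the longest increasing subsequence ending at position i. Then dp = [1, 1, 2, 3, 3, 3, 4, 2, 4, 5, 4, 1, 1].
The maximum is 5; one witness is 5, 6, 10, 13, 14 at positions 2,3,5,9,10.

5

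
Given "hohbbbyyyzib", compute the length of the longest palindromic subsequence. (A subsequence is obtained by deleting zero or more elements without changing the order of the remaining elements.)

One longest palindromic subsequence is byyyb (positions 4,7,8,9,12); it reads the same forward and backward, and the interval DP gives dp[1][12] = 5.

5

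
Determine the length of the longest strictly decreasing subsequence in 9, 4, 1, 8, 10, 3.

3

Let dp[i] be the longest decreasing subsequence ending at position i. Then dp = [1, 2, 3, 2, 1, 3].
The maximum is 3; one witness is 9, 4, 1 at positions 1,2,3.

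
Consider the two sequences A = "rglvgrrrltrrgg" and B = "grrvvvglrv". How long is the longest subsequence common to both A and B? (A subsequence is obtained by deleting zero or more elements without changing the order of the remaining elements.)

Backtracking the LCS table gives one alignment: r (A1,B3) → v (A4,B6) → g (A5,B7) → l (A9,B8) → r (A11,B9).
So the longest common subsequence has length 5.

5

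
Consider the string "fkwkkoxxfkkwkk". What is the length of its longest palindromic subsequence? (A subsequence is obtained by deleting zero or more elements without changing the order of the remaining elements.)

10

Using dp[i][j] = 2 + dp[i+1][j−1] if the ends match, else max(dp[i+1][j], dp[i][j−1]):
dp[1][14] = 10. A witness is kwkkxxkkwk at positions 2,3,4,5,7,8,10,11,12,14.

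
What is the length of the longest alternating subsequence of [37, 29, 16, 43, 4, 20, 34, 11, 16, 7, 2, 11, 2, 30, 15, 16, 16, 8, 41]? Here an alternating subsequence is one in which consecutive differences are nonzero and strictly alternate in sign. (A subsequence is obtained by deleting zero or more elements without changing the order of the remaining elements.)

15

Track the best alternating length ending on an up-step vs a down-step at each position: up/down = 1/1, 1/2, 1/2, 3/1, 1/4, 5/4, 5/4, 5/6, 7/6, 5/8, 1/8, 9/8, 1/10, 11/6, 11/12, 13/12, 13/12, 11/14, 15/4.
The maximum over both is 15; one such subsequence is 37, 29, 43, 4, 20, 11, 16, 7, 11, 2, 30, 15, 16, 8, 41.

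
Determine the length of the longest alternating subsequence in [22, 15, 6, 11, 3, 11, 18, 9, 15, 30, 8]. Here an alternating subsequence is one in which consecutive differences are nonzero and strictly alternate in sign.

Track the best alternating length ending on an up-step vs a down-step at each position: up/down = 1/1, 1/2, 1/2, 3/2, 1/4, 5/2, 5/2, 5/6, 7/6, 7/1, 5/8.
The maximum over both is 8; one such subsequence is 22, 6, 11, 3, 11, 9, 15, 8.

8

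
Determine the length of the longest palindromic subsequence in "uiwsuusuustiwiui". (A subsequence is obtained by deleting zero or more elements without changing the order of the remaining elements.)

Using dp[i][j] = 2 + dp[i+1][j−1] if the ends match, else max(dp[i+1][j], dp[i][j−1]):
dp[1][16] = 13. A witness is uiwsuusuuswiu at positions 1,2,3,4,5,6,7,8,9,10,13,14,15.

13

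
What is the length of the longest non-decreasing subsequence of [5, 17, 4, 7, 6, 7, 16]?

4

One longest non-decreasing subsequence is 5, 7, 7, 16 (positions 1,4,6,7), of length 4; no longer one exists.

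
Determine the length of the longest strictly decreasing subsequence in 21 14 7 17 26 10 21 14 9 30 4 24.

Scanning left to right, the best length ending at each element is: 21→1, 14→2, 7→3, 17→2, 26→1, 10→3, 21→2, 14→3, 9→4, 30→1, 4→5, 24→2.
So the longest decreasing subsequence has length 5, e.g. 21, 14, 10, 9, 4.

5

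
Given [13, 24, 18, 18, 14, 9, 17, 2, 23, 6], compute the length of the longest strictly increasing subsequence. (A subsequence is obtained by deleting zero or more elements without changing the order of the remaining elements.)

4

One longest increasing subsequence is 13, 14, 17, 23 (positions 1,5,7,9), of length 4; no longer one exists.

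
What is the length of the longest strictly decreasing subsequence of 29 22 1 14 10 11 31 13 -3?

Let dp[i] be the longest decreasing subsequence ending at position i. Then dp = [1, 2, 3, 3, 4, 4, 1, 4, 5].
The maximum is 5; one witness is 29, 22, 14, 10, -3 at positions 1,2,4,5,9.

5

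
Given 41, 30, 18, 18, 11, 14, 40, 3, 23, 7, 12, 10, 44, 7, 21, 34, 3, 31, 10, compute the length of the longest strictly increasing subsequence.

5

Scanning left to right, the best length ending at each element is: 41→1, 30→1, 18→1, 18→1, 11→1, 14→2, 40→3, 3→1, 23→3, 7→2, 12→3, 10→3, 44→4, 7→2, 21→4, 34→5, 3→1, 31→5, 10→3.
So the longest increasing subsequence has length 5, e.g. 3, 7, 12, 21, 34.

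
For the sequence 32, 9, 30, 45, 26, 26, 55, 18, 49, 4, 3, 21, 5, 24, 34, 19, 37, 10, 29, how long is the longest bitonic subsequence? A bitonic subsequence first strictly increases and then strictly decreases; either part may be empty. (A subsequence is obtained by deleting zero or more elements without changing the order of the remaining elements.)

8

Let inc[i] be the LIS ending at i and dec[i] the longest strictly decreasing subsequence starting at i. inc = [1, 1, 2, 3, 2, 2, 4, 2, 4, 1, 1, 3, 2, 4, 5, 3, 6, 3, 5], dec = [6, 3, 5, 5, 4, 4, 5, 3, 4, 2, 1, 3, 1, 3, 3, 2, 2, 1, 1].
max_i inc[i]+dec[i]−1 = 8, with one witness 9, 30, 45, 55, 49, 34, 19, 10.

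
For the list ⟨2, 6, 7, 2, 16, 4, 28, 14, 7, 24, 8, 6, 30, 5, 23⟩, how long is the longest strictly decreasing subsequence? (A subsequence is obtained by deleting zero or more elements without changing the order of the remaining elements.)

5

One longest decreasing subsequence is 16, 14, 7, 6, 5 (positions 5,8,9,12,14), of length 5; no longer one exists.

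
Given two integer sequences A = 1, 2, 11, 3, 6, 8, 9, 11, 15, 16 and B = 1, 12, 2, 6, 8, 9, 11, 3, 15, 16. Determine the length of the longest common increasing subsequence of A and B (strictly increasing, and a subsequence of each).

8

For each value that appears in both, track the longest common increasing run ending there.
The best achievable length is 8; one witness is 1, 2, 6, 8, 9, 11, 15, 16 (A-positions 1,2,5,6,7,8,9,10, B-positions 1,3,4,5,6,7,9,10).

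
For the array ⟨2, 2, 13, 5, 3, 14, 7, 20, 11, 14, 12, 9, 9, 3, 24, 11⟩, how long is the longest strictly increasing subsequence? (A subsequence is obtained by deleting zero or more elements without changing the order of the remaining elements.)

Scanning left to right, the best length ending at each element is: 2→1, 2→1, 13→2, 5→2, 3→2, 14→3, 7→3, 20→4, 11→4, 14→5, 12→5, 9→4, 9→4, 3→2, 24→6, 11→5.
So the longest increasing subsequence has length 6, e.g. 2, 5, 7, 11, 14, 24.

6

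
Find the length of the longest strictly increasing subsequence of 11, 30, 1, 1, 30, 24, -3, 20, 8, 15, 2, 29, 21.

Scanning left to right, the best length ending at each element is: 11→1, 30→2, 1→1, 1→1, 30→2, 24→2, -3→1, 20→2, 8→2, 15→3, 2→2, 29→4, 21→4.
So the longest increasing subsequence has length 4, e.g. 1, 8, 15, 29.

4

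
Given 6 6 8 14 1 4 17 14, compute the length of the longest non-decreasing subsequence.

5

One longest non-decreasing subsequence is 6, 6, 8, 14, 17 (positions 1,2,3,4,7), of length 5; no longer one exists.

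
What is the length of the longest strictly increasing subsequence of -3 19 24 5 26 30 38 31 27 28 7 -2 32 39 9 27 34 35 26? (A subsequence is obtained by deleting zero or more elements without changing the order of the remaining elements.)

Scanning left to right, the best length ending at each element is: -3→1, 19→2, 24→3, 5→2, 26→4, 30→5, 38→6, 31→6, 27→5, 28→6, 7→3, -2→2, 32→7, 39→8, 9→4, 27→5, 34→8, 35→9, 26→5.
So the longest increasing subsequence has length 9, e.g. -3, 19, 24, 26, 30, 31, 32, 34, 35.

9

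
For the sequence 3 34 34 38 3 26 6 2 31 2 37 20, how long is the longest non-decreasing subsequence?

Scanning left to right, the best length ending at each element is: 3→1, 34→2, 34→3, 38→4, 3→2, 26→3, 6→3, 2→1, 31→4, 2→2, 37→5, 20→4.
So the longest non-decreasing subsequence has length 5, e.g. 3, 3, 26, 31, 37.

5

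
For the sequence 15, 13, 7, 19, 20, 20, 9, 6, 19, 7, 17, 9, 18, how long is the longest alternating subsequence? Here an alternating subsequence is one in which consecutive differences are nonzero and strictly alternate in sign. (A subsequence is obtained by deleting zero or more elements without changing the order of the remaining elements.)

Track the best alternating length ending on an up-step vs a down-step at each position: up/down = 1/1, 1/2, 1/2, 3/1, 3/1, 3/1, 3/4, 1/4, 5/4, 5/6, 7/6, 7/8, 9/6.
The maximum over both is 9; one such subsequence is 15, 13, 19, 9, 19, 7, 17, 9, 18.

9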